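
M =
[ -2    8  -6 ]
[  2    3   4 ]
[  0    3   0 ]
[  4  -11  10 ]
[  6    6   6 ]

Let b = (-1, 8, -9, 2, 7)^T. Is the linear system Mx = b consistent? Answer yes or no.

Row reduce the augmented matrix [M | b].
R2 ← R2 + R1: [0, 11, -2, 7]
R4 ← R4 + (2)·R1: [0, 5, -2, 0]
R5 ← R5 + (3)·R1: [0, 30, -12, 4]
R3 ← R3 − (3/11)·R2: [0, 0, 6/11, -120/11]
R4 ← R4 − (5/11)·R2: [0, 0, -12/11, -35/11]
R5 ← R5 − (30/11)·R2: [0, 0, -72/11, -166/11]
R4 ← R4 + (2)·R3: [0, 0, 0, -25]
R5 ← R5 + (12)·R3: [0, 0, 0, -146]
R5 ← R5 − (146/25)·R4: [0, 0, 0, 0]
The echelon form has 4 nonzero rows; the last pivot sits in the augmented column, so rank(M) = 3 but rank([M|b]) = 4.
Since the ranks differ, the system is inconsistent.

no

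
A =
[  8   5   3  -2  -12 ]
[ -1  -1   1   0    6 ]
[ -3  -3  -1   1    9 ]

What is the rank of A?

Row reduce to echelon form.
R2 ← R2 + (1/8)·R1: [0, -3/8, 11/8, -1/4, 9/2]
R3 ← R3 + (3/8)·R1: [0, -9/8, 1/8, 1/4, 9/2]
R3 ← R3 − (3)·R2: [0, 0, -4, 1, -9]
Echelon form has 3 nonzero rows, so rank(A) = 3.

3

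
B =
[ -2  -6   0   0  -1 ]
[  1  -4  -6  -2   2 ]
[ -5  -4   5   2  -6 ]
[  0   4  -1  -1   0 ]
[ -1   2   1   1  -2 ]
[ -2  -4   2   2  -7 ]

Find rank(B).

Row reduce to echelon form.
R2 ← R2 + (1/2)·R1: [0, -7, -6, -2, 3/2]
R3 ← R3 − (5/2)·R1: [0, 11, 5, 2, -7/2]
R5 ← R5 − (1/2)·R1: [0, 5, 1, 1, -3/2]
R6 ← R6 − R1: [0, 2, 2, 2, -6]
R3 ← R3 + (11/7)·R2: [0, 0, -31/7, -8/7, -8/7]
R4 ← R4 + (4/7)·R2: [0, 0, -31/7, -15/7, 6/7]
R5 ← R5 + (5/7)·R2: [0, 0, -23/7, -3/7, -3/7]
R6 ← R6 + (2/7)·R2: [0, 0, 2/7, 10/7, -39/7]
R4 ← R4 − R3: [0, 0, 0, -1, 2]
R5 ← R5 − (23/31)·R3: [0, 0, 0, 13/31, 13/31]
R6 ← R6 + (2/31)·R3: [0, 0, 0, 42/31, -175/31]
R5 ← R5 + (13/31)·R4: [0, 0, 0, 0, 39/31]
R6 ← R6 + (42/31)·R4: [0, 0, 0, 0, -91/31]
R6 ← R6 + (7/3)·R5: [0, 0, 0, 0, 0]
Echelon form has 5 nonzero rows, so rank(B) = 5.

5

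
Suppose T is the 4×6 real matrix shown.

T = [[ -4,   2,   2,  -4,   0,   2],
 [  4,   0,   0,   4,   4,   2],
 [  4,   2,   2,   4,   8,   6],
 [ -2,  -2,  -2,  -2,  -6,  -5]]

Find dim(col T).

Row reduce to echelon form.
R2 ← R2 + R1: [0, 2, 2, 0, 4, 4]
R3 ← R3 + R1: [0, 4, 4, 0, 8, 8]
R4 ← R4 − (1/2)·R1: [0, -3, -3, 0, -6, -6]
R3 ← R3 − (2)·R2: [0, 0, 0, 0, 0, 0]
R4 ← R4 + (3/2)·R2: [0, 0, 0, 0, 0, 0]
Echelon form has 2 nonzero rows, so rank(T) = 2.
The column space has dimension equal to the rank: 2.

2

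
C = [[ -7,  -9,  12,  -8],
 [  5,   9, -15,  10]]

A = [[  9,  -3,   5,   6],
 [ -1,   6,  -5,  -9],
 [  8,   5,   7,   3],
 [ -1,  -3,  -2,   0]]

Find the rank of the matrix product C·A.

2

First compute CA:
[[ 50,  51, 110,  75],
 [-94, -66, -145, -96]]
Now row reduce the product.
R2 ← R2 + (47/25)·R1: [0, 747/25, 309/5, 45]
2 nonzero rows, so rank(CA) = 2.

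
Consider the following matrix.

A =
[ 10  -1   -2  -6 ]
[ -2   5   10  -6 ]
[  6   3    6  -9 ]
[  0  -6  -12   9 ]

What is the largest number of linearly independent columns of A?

2

Row reduce to echelon form.
R2 ← R2 + (1/5)·R1: [0, 24/5, 48/5, -36/5]
R3 ← R3 − (3/5)·R1: [0, 18/5, 36/5, -27/5]
R3 ← R3 − (3/4)·R2: [0, 0, 0, 0]
R4 ← R4 + (5/4)·R2: [0, 0, 0, 0]
Echelon form has 2 nonzero rows, so rank(A) = 2.
The rank gives the maximum number of linearly independent columns: 2.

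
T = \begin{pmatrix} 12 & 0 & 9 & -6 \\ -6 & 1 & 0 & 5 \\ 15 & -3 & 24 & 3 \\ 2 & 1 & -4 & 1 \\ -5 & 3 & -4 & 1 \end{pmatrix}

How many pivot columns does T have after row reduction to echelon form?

Row reduce to echelon form.
R2 ← R2 + (1/2)·R1: [0, 1, 9/2, 2]
R3 ← R3 − (5/4)·R1: [0, -3, 51/4, 21/2]
R4 ← R4 − (1/6)·R1: [0, 1, -11/2, 2]
R5 ← R5 + (5/12)·R1: [0, 3, -1/4, -3/2]
R3 ← R3 + (3)·R2: [0, 0, 105/4, 33/2]
R4 ← R4 − R2: [0, 0, -10, 0]
R5 ← R5 − (3)·R2: [0, 0, -55/4, -15/2]
R4 ← R4 + (8/21)·R3: [0, 0, 0, 44/7]
R5 ← R5 + (11/21)·R3: [0, 0, 0, 8/7]
R5 ← R5 − (2/11)·R4: [0, 0, 0, 0]
Echelon form has 4 nonzero rows, so rank(T) = 4.
Each nonzero row contributes one pivot column: 4 pivot columns.

4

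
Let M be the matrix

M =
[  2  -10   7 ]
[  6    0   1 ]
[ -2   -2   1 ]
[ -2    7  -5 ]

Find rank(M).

Row reduce to echelon form.
R2 ← R2 − (3)·R1: [0, 30, -20]
R3 ← R3 + R1: [0, -12, 8]
R4 ← R4 + R1: [0, -3, 2]
R3 ← R3 + (2/5)·R2: [0, 0, 0]
R4 ← R4 + (1/10)·R2: [0, 0, 0]
Echelon form has 2 nonzero rows, so rank(M) = 2.

2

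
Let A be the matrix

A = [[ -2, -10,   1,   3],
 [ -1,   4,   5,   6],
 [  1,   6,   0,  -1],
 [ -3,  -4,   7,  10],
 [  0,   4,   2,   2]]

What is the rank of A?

2

Row reduce to echelon form.
R2 ← R2 − (1/2)·R1: [0, 9, 9/2, 9/2]
R3 ← R3 + (1/2)·R1: [0, 1, 1/2, 1/2]
R4 ← R4 − (3/2)·R1: [0, 11, 11/2, 11/2]
R3 ← R3 − (1/9)·R2: [0, 0, 0, 0]
R4 ← R4 − (11/9)·R2: [0, 0, 0, 0]
R5 ← R5 − (4/9)·R2: [0, 0, 0, 0]
Echelon form has 2 nonzero rows, so rank(A) = 2.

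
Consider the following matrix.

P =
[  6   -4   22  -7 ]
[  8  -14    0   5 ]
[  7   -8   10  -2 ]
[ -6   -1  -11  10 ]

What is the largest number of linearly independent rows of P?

4

Row reduce to echelon form.
R2 ← R2 − (4/3)·R1: [0, -26/3, -88/3, 43/3]
R3 ← R3 − (7/6)·R1: [0, -10/3, -47/3, 37/6]
R4 ← R4 + R1: [0, -5, 11, 3]
R3 ← R3 − (5/13)·R2: [0, 0, -57/13, 17/26]
R4 ← R4 − (15/26)·R2: [0, 0, 363/13, -137/26]
R4 ← R4 + (121/19)·R3: [0, 0, 0, -21/19]
Echelon form has 4 nonzero rows, so rank(P) = 4.
The rank gives the maximum number of linearly independent rows: 4.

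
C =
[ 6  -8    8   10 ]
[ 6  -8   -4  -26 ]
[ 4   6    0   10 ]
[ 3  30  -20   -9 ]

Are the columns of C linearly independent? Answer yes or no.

Row reduce C to echelon form.
R2 ← R2 − R1: [0, 0, -12, -36]
R3 ← R3 − (2/3)·R1: [0, 34/3, -16/3, 10/3]
R4 ← R4 − (1/2)·R1: [0, 34, -24, -14]
Swap R2 ↔ R3
R4 ← R4 − (3)·R2: [0, 0, -8, -24]
R4 ← R4 − (2/3)·R3: [0, 0, 0, 0]
3 pivots among 4 columns.
Only 3 < 4 pivot columns, so the columns are linearly dependent.

no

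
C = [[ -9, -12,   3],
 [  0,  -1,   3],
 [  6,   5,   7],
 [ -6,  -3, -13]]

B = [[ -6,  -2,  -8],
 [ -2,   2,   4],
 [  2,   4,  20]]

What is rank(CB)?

2

First compute CB:
[[ 84,   6,  84],
 [  8,  10,  56],
 [-32,  26, 112],
 [ 16, -46, -224]]
Now row reduce the product.
R2 ← R2 − (2/21)·R1: [0, 66/7, 48]
R3 ← R3 + (8/21)·R1: [0, 198/7, 144]
R4 ← R4 − (4/21)·R1: [0, -330/7, -240]
R3 ← R3 − (3)·R2: [0, 0, 0]
R4 ← R4 + (5)·R2: [0, 0, 0]
2 nonzero rows, so rank(CB) = 2.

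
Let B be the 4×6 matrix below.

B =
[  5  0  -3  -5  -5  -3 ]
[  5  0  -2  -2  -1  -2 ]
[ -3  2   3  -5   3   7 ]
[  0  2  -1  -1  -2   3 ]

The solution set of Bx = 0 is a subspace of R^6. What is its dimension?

2

Row reduce to echelon form.
R2 ← R2 − R1: [0, 0, 1, 3, 4, 1]
R3 ← R3 + (3/5)·R1: [0, 2, 6/5, -8, 0, 26/5]
Swap R2 ↔ R3
R4 ← R4 − R2: [0, 0, -11/5, 7, -2, -11/5]
R4 ← R4 + (11/5)·R3: [0, 0, 0, 68/5, 34/5, 0]
4 nonzero rows, so rank(B) = 4.
B has 6 columns; by rank–nullity, nullity = 6 − 4 = 2.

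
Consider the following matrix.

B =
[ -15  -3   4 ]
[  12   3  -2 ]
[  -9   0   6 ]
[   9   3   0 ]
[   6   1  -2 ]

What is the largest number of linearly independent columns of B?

2

Row reduce to echelon form.
R2 ← R2 + (4/5)·R1: [0, 3/5, 6/5]
R3 ← R3 − (3/5)·R1: [0, 9/5, 18/5]
R4 ← R4 + (3/5)·R1: [0, 6/5, 12/5]
R5 ← R5 + (2/5)·R1: [0, -1/5, -2/5]
R3 ← R3 − (3)·R2: [0, 0, 0]
R4 ← R4 − (2)·R2: [0, 0, 0]
R5 ← R5 + (1/3)·R2: [0, 0, 0]
Echelon form has 2 nonzero rows, so rank(B) = 2.
The rank gives the maximum number of linearly independent columns: 2.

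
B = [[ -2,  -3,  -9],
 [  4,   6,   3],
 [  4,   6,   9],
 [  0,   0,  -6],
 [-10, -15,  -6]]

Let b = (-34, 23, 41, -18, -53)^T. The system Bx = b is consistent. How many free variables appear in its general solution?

Row reduce the augmented matrix [B | b].
R2 ← R2 + (2)·R1: [0, 0, -15, -45]
R3 ← R3 + (2)·R1: [0, 0, -9, -27]
R5 ← R5 − (5)·R1: [0, 0, 39, 117]
R3 ← R3 − (3/5)·R2: [0, 0, 0, 0]
R4 ← R4 − (2/5)·R2: [0, 0, 0, 0]
R5 ← R5 + (13/5)·R2: [0, 0, 0, 0]
The echelon form has 2 nonzero rows, and every pivot lies in the first 3 columns, so rank(B) = rank([B|b]) = 2.
The system is consistent.
Free variables = (unknowns) − (rank) = 3 − 2 = 1.

1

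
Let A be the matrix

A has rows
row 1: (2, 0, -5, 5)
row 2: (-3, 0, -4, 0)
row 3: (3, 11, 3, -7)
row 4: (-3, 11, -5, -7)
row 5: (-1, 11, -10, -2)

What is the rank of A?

3

Row reduce to echelon form.
R2 ← R2 + (3/2)·R1: [0, 0, -23/2, 15/2]
R3 ← R3 − (3/2)·R1: [0, 11, 21/2, -29/2]
R4 ← R4 + (3/2)·R1: [0, 11, -25/2, 1/2]
R5 ← R5 + (1/2)·R1: [0, 11, -25/2, 1/2]
Swap R2 ↔ R3
R4 ← R4 − R2: [0, 0, -23, 15]
R5 ← R5 − R2: [0, 0, -23, 15]
R4 ← R4 − (2)·R3: [0, 0, 0, 0]
R5 ← R5 − (2)·R3: [0, 0, 0, 0]
Echelon form has 3 nonzero rows, so rank(A) = 3.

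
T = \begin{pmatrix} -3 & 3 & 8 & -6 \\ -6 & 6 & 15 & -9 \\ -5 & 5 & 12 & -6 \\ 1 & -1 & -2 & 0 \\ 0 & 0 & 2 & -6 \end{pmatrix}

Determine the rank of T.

Row reduce to echelon form.
R2 ← R2 − (2)·R1: [0, 0, -1, 3]
R3 ← R3 − (5/3)·R1: [0, 0, -4/3, 4]
R4 ← R4 + (1/3)·R1: [0, 0, 2/3, -2]
R3 ← R3 − (4/3)·R2: [0, 0, 0, 0]
R4 ← R4 + (2/3)·R2: [0, 0, 0, 0]
R5 ← R5 + (2)·R2: [0, 0, 0, 0]
Echelon form has 2 nonzero rows, so rank(T) = 2.

2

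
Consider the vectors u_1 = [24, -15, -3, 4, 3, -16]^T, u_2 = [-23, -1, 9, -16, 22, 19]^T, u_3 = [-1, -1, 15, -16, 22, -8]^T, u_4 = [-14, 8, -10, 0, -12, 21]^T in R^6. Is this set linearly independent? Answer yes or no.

yes

Form the matrix with these vectors as rows and row reduce.
R2 ← R2 + (23/24)·R1: [0, -123/8, 49/8, -73/6, 199/8, 11/3]
R3 ← R3 + (1/24)·R1: [0, -13/8, 119/8, -95/6, 177/8, -26/3]
R4 ← R4 + (7/12)·R1: [0, -3/4, -47/4, 7/3, -41/4, 35/3]
R3 ← R3 − (13/123)·R2: [0, 0, 1750/123, -5368/369, 2398/123, -3341/369]
R4 ← R4 − (2/41)·R2: [0, 0, -494/41, 120/41, -470/41, 471/41]
R4 ← R4 + (741/875)·R3: [0, 0, 0, -24656/2625, 4416/875, 10028/2625]
4 nonzero rows, so the 4 vectors span a space of dimension 4.
Since 4 = 4, the vectors are linearly independent.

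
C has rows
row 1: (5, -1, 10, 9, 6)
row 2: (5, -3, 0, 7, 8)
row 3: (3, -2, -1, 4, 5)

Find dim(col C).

Row reduce to echelon form.
R2 ← R2 − R1: [0, -2, -10, -2, 2]
R3 ← R3 − (3/5)·R1: [0, -7/5, -7, -7/5, 7/5]
R3 ← R3 − (7/10)·R2: [0, 0, 0, 0, 0]
Echelon form has 2 nonzero rows, so rank(C) = 2.
The column space has dimension equal to the rank: 2.

2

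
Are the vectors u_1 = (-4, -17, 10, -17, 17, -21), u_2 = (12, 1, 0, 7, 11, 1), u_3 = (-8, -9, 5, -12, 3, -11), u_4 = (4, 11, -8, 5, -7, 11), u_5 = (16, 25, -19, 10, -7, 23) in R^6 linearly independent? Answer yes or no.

no

Form the matrix with these vectors as rows and row reduce.
R2 ← R2 + (3)·R1: [0, -50, 30, -44, 62, -62]
R3 ← R3 − (2)·R1: [0, 25, -15, 22, -31, 31]
R4 ← R4 + R1: [0, -6, 2, -12, 10, -10]
R5 ← R5 + (4)·R1: [0, -43, 21, -58, 61, -61]
R3 ← R3 + (1/2)·R2: [0, 0, 0, 0, 0, 0]
R4 ← R4 − (3/25)·R2: [0, 0, -8/5, -168/25, 64/25, -64/25]
R5 ← R5 − (43/50)·R2: [0, 0, -24/5, -504/25, 192/25, -192/25]
Swap R3 ↔ R4
R5 ← R5 − (3)·R3: [0, 0, 0, 0, 0, 0]
3 nonzero rows, so the 5 vectors span a space of dimension 3.
Since 3 < 5, the vectors are linearly dependent.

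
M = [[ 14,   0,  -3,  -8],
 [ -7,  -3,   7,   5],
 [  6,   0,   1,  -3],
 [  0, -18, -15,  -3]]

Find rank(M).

3

Row reduce to echelon form.
R2 ← R2 + (1/2)·R1: [0, -3, 11/2, 1]
R3 ← R3 − (3/7)·R1: [0, 0, 16/7, 3/7]
R4 ← R4 − (6)·R2: [0, 0, -48, -9]
R4 ← R4 + (21)·R3: [0, 0, 0, 0]
Echelon form has 3 nonzero rows, so rank(M) = 3.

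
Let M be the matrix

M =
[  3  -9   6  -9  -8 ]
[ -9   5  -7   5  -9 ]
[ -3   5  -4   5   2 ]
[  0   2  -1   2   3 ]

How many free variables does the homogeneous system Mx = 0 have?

Row reduce to echelon form.
R2 ← R2 + (3)·R1: [0, -22, 11, -22, -33]
R3 ← R3 + R1: [0, -4, 2, -4, -6]
R3 ← R3 − (2/11)·R2: [0, 0, 0, 0, 0]
R4 ← R4 + (1/11)·R2: [0, 0, 0, 0, 0]
2 nonzero rows, so rank(M) = 2.
M has 5 columns; by rank–nullity, nullity = 5 − 2 = 3.

3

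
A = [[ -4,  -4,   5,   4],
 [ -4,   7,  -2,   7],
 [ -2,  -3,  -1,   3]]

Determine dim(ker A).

Row reduce to echelon form.
R2 ← R2 − R1: [0, 11, -7, 3]
R3 ← R3 − (1/2)·R1: [0, -1, -7/2, 1]
R3 ← R3 + (1/11)·R2: [0, 0, -91/22, 14/11]
3 nonzero rows, so rank(A) = 3.
A has 4 columns; by rank–nullity, nullity = 4 − 3 = 1.

1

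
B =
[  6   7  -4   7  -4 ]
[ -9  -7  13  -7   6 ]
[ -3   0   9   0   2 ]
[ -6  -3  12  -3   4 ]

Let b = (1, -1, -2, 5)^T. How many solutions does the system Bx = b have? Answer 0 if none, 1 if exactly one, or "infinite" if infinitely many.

Row reduce the augmented matrix [B | b].
R2 ← R2 + (3/2)·R1: [0, 7/2, 7, 7/2, 0, 1/2]
R3 ← R3 + (1/2)·R1: [0, 7/2, 7, 7/2, 0, -3/2]
R4 ← R4 + R1: [0, 4, 8, 4, 0, 6]
R3 ← R3 − R2: [0, 0, 0, 0, 0, -2]
R4 ← R4 − (8/7)·R2: [0, 0, 0, 0, 0, 38/7]
R4 ← R4 + (19/7)·R3: [0, 0, 0, 0, 0, 0]
The echelon form has 3 nonzero rows; the last pivot sits in the augmented column, so rank(B) = 2 but rank([B|b]) = 3.
Since the ranks differ, the system is inconsistent.
It has no solutions.

0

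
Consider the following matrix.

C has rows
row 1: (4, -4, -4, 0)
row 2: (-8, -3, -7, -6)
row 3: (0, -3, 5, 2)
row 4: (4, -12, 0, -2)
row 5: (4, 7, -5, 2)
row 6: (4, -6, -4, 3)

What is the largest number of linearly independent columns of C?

Row reduce to echelon form.
R2 ← R2 + (2)·R1: [0, -11, -15, -6]
R4 ← R4 − R1: [0, -8, 4, -2]
R5 ← R5 − R1: [0, 11, -1, 2]
R6 ← R6 − R1: [0, -2, 0, 3]
R3 ← R3 − (3/11)·R2: [0, 0, 100/11, 40/11]
R4 ← R4 − (8/11)·R2: [0, 0, 164/11, 26/11]
R5 ← R5 + R2: [0, 0, -16, -4]
R6 ← R6 − (2/11)·R2: [0, 0, 30/11, 45/11]
R4 ← R4 − (41/25)·R3: [0, 0, 0, -18/5]
R5 ← R5 + (44/25)·R3: [0, 0, 0, 12/5]
R6 ← R6 − (3/10)·R3: [0, 0, 0, 3]
R5 ← R5 + (2/3)·R4: [0, 0, 0, 0]
R6 ← R6 + (5/6)·R4: [0, 0, 0, 0]
Echelon form has 4 nonzero rows, so rank(C) = 4.
The rank gives the maximum number of linearly independent columns: 4.

4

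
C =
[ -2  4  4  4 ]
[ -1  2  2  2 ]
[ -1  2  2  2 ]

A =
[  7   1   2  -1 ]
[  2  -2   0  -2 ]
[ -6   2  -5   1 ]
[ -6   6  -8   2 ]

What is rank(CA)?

First compute CA:
[[-54,  22, -56,   6],
 [-27,  11, -28,   3],
 [-27,  11, -28,   3]]
Now row reduce the product.
R2 ← R2 − (1/2)·R1: [0, 0, 0, 0]
R3 ← R3 − (1/2)·R1: [0, 0, 0, 0]
1 nonzero row, so rank(CA) = 1.

1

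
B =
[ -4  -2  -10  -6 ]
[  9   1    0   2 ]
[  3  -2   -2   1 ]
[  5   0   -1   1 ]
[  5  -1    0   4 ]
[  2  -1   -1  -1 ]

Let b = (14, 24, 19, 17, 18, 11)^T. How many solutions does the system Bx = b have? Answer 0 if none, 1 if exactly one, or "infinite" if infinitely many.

1

Row reduce the augmented matrix [B | b].
R2 ← R2 + (9/4)·R1: [0, -7/2, -45/2, -23/2, 111/2]
R3 ← R3 + (3/4)·R1: [0, -7/2, -19/2, -7/2, 59/2]
R4 ← R4 + (5/4)·R1: [0, -5/2, -27/2, -13/2, 69/2]
R5 ← R5 + (5/4)·R1: [0, -7/2, -25/2, -7/2, 71/2]
R6 ← R6 + (1/2)·R1: [0, -2, -6, -4, 18]
R3 ← R3 − R2: [0, 0, 13, 8, -26]
R4 ← R4 − (5/7)·R2: [0, 0, 18/7, 12/7, -36/7]
R5 ← R5 − R2: [0, 0, 10, 8, -20]
R6 ← R6 − (4/7)·R2: [0, 0, 48/7, 18/7, -96/7]
R4 ← R4 − (18/91)·R3: [0, 0, 0, 12/91, 0]
R5 ← R5 − (10/13)·R3: [0, 0, 0, 24/13, 0]
R6 ← R6 − (48/91)·R3: [0, 0, 0, -150/91, 0]
R5 ← R5 − (14)·R4: [0, 0, 0, 0, 0]
R6 ← R6 + (25/2)·R4: [0, 0, 0, 0, 0]
The echelon form has 4 nonzero rows, and every pivot lies in the first 4 columns, so rank(B) = rank([B|b]) = 4.
The system is consistent.
rank = 4 = number of unknowns, so the solution is unique.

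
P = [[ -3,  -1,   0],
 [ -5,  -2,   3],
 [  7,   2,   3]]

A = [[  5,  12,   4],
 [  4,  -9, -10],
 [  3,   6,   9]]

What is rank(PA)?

2

First compute PA:
[[-19, -27,  -2],
 [-24, -24,  27],
 [ 52,  84,  35]]
Now row reduce the product.
R2 ← R2 − (24/19)·R1: [0, 192/19, 561/19]
R3 ← R3 + (52/19)·R1: [0, 192/19, 561/19]
R3 ← R3 − R2: [0, 0, 0]
2 nonzero rows, so rank(PA) = 2.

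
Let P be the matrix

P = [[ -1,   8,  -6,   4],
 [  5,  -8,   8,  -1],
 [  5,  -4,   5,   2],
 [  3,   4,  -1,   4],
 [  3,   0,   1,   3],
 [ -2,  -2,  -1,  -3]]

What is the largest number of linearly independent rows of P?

Row reduce to echelon form.
R2 ← R2 + (5)·R1: [0, 32, -22, 19]
R3 ← R3 + (5)·R1: [0, 36, -25, 22]
R4 ← R4 + (3)·R1: [0, 28, -19, 16]
R5 ← R5 + (3)·R1: [0, 24, -17, 15]
R6 ← R6 − (2)·R1: [0, -18, 11, -11]
R3 ← R3 − (9/8)·R2: [0, 0, -1/4, 5/8]
R4 ← R4 − (7/8)·R2: [0, 0, 1/4, -5/8]
R5 ← R5 − (3/4)·R2: [0, 0, -1/2, 3/4]
R6 ← R6 + (9/16)·R2: [0, 0, -11/8, -5/16]
R4 ← R4 + R3: [0, 0, 0, 0]
R5 ← R5 − (2)·R3: [0, 0, 0, -1/2]
R6 ← R6 − (11/2)·R3: [0, 0, 0, -15/4]
Swap R4 ↔ R5
R6 ← R6 − (15/2)·R4: [0, 0, 0, 0]
Echelon form has 4 nonzero rows, so rank(P) = 4.
The rank gives the maximum number of linearly independent rows: 4.

4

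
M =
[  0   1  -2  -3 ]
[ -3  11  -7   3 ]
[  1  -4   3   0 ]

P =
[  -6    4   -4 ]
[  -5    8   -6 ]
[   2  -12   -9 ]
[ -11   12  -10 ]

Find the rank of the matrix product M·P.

2

First compute MP:
[[ 24,  -4,  42],
 [-84, 196, -21],
 [ 20, -64,  -7]]
Now row reduce the product.
R2 ← R2 + (7/2)·R1: [0, 182, 126]
R3 ← R3 − (5/6)·R1: [0, -182/3, -42]
R3 ← R3 + (1/3)·R2: [0, 0, 0]
2 nonzero rows, so rank(MP) = 2.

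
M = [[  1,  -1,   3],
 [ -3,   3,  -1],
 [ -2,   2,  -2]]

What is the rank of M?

2

Row reduce to echelon form.
R2 ← R2 + (3)·R1: [0, 0, 8]
R3 ← R3 + (2)·R1: [0, 0, 4]
R3 ← R3 − (1/2)·R2: [0, 0, 0]
Echelon form has 2 nonzero rows, so rank(M) = 2.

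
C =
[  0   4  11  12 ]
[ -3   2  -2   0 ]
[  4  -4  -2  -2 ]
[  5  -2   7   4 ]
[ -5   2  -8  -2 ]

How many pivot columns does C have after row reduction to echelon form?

Row reduce to echelon form.
Swap R1 ↔ R2
R3 ← R3 + (4/3)·R1: [0, -4/3, -14/3, -2]
R4 ← R4 + (5/3)·R1: [0, 4/3, 11/3, 4]
R5 ← R5 − (5/3)·R1: [0, -4/3, -14/3, -2]
R3 ← R3 + (1/3)·R2: [0, 0, -1, 2]
R4 ← R4 − (1/3)·R2: [0, 0, 0, 0]
R5 ← R5 + (1/3)·R2: [0, 0, -1, 2]
R5 ← R5 − R3: [0, 0, 0, 0]
Echelon form has 3 nonzero rows, so rank(C) = 3.
Each nonzero row contributes one pivot column: 3 pivot columns.

3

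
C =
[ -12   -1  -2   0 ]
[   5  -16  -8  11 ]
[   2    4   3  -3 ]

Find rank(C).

3

Row reduce to echelon form.
R2 ← R2 + (5/12)·R1: [0, -197/12, -53/6, 11]
R3 ← R3 + (1/6)·R1: [0, 23/6, 8/3, -3]
R3 ← R3 + (46/197)·R2: [0, 0, 119/197, -85/197]
Echelon form has 3 nonzero rows, so rank(C) = 3.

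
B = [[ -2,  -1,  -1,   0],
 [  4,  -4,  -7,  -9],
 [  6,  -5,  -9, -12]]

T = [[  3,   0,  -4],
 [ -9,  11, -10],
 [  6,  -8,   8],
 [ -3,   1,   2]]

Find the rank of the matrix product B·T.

First compute BT:
[[ -3,  -3,  10],
 [ 33,   3, -50],
 [ 45,   5, -70]]
Now row reduce the product.
R2 ← R2 + (11)·R1: [0, -30, 60]
R3 ← R3 + (15)·R1: [0, -40, 80]
R3 ← R3 − (4/3)·R2: [0, 0, 0]
2 nonzero rows, so rank(BT) = 2.

2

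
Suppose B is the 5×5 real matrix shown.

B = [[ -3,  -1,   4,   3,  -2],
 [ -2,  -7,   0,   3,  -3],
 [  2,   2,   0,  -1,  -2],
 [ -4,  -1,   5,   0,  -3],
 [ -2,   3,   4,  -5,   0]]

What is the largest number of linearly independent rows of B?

Row reduce to echelon form.
R2 ← R2 − (2/3)·R1: [0, -19/3, -8/3, 1, -5/3]
R3 ← R3 + (2/3)·R1: [0, 4/3, 8/3, 1, -10/3]
R4 ← R4 − (4/3)·R1: [0, 1/3, -1/3, -4, -1/3]
R5 ← R5 − (2/3)·R1: [0, 11/3, 4/3, -7, 4/3]
R3 ← R3 + (4/19)·R2: [0, 0, 40/19, 23/19, -70/19]
R4 ← R4 + (1/19)·R2: [0, 0, -9/19, -75/19, -8/19]
R5 ← R5 + (11/19)·R2: [0, 0, -4/19, -122/19, 7/19]
R4 ← R4 + (9/40)·R3: [0, 0, 0, -147/40, -5/4]
R5 ← R5 + (1/10)·R3: [0, 0, 0, -63/10, 0]
R5 ← R5 − (12/7)·R4: [0, 0, 0, 0, 15/7]
Echelon form has 5 nonzero rows, so rank(B) = 5.
The rank gives the maximum number of linearly independent rows: 5.

5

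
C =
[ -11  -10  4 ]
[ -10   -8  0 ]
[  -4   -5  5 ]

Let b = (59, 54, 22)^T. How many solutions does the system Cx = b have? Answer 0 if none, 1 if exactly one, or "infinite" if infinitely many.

Row reduce the augmented matrix [C | b].
R2 ← R2 − (10/11)·R1: [0, 12/11, -40/11, 4/11]
R3 ← R3 − (4/11)·R1: [0, -15/11, 39/11, 6/11]
R3 ← R3 + (5/4)·R2: [0, 0, -1, 1]
The echelon form has 3 nonzero rows, and every pivot lies in the first 3 columns, so rank(C) = rank([C|b]) = 3.
The system is consistent.
rank = 3 = number of unknowns, so the solution is unique.

1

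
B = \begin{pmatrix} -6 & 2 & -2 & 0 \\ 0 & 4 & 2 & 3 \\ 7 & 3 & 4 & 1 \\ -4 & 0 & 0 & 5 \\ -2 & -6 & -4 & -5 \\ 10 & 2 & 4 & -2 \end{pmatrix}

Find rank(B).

3

Row reduce to echelon form.
R3 ← R3 + (7/6)·R1: [0, 16/3, 5/3, 1]
R4 ← R4 − (2/3)·R1: [0, -4/3, 4/3, 5]
R5 ← R5 − (1/3)·R1: [0, -20/3, -10/3, -5]
R6 ← R6 + (5/3)·R1: [0, 16/3, 2/3, -2]
R3 ← R3 − (4/3)·R2: [0, 0, -1, -3]
R4 ← R4 + (1/3)·R2: [0, 0, 2, 6]
R5 ← R5 + (5/3)·R2: [0, 0, 0, 0]
R6 ← R6 − (4/3)·R2: [0, 0, -2, -6]
R4 ← R4 + (2)·R3: [0, 0, 0, 0]
R6 ← R6 − (2)·R3: [0, 0, 0, 0]
Echelon form has 3 nonzero rows, so rank(B) = 3.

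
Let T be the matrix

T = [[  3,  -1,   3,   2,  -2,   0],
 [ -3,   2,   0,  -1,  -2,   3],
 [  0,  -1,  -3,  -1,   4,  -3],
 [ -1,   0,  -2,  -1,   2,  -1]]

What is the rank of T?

2

Row reduce to echelon form.
R2 ← R2 + R1: [0, 1, 3, 1, -4, 3]
R4 ← R4 + (1/3)·R1: [0, -1/3, -1, -1/3, 4/3, -1]
R3 ← R3 + R2: [0, 0, 0, 0, 0, 0]
R4 ← R4 + (1/3)·R2: [0, 0, 0, 0, 0, 0]
Echelon form has 2 nonzero rows, so rank(T) = 2.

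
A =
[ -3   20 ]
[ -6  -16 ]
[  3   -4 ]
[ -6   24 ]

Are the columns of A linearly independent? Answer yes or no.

yes

Row reduce A to echelon form.
R2 ← R2 − (2)·R1: [0, -56]
R3 ← R3 + R1: [0, 16]
R4 ← R4 − (2)·R1: [0, -16]
R3 ← R3 + (2/7)·R2: [0, 0]
R4 ← R4 − (2/7)·R2: [0, 0]
2 pivots among 2 columns.
Every column is a pivot column, so the columns are linearly independent.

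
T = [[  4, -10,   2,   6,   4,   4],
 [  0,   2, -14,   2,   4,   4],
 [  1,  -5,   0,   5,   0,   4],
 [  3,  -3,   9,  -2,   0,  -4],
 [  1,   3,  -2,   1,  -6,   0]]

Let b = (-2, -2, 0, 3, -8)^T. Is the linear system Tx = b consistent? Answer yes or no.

no

Row reduce the augmented matrix [T | b].
R3 ← R3 − (1/4)·R1: [0, -5/2, -1/2, 7/2, -1, 3, 1/2]
R4 ← R4 − (3/4)·R1: [0, 9/2, 15/2, -13/2, -3, -7, 9/2]
R5 ← R5 − (1/4)·R1: [0, 11/2, -5/2, -1/2, -7, -1, -15/2]
R3 ← R3 + (5/4)·R2: [0, 0, -18, 6, 4, 8, -2]
R4 ← R4 − (9/4)·R2: [0, 0, 39, -11, -12, -16, 9]
R5 ← R5 − (11/4)·R2: [0, 0, 36, -6, -18, -12, -2]
R4 ← R4 + (13/6)·R3: [0, 0, 0, 2, -10/3, 4/3, 14/3]
R5 ← R5 + (2)·R3: [0, 0, 0, 6, -10, 4, -6]
R5 ← R5 − (3)·R4: [0, 0, 0, 0, 0, 0, -20]
The echelon form has 5 nonzero rows; the last pivot sits in the augmented column, so rank(T) = 4 but rank([T|b]) = 5.
Since the ranks differ, the system is inconsistent.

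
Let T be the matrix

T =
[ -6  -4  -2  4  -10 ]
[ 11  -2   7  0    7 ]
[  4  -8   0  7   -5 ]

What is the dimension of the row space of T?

Row reduce to echelon form.
R2 ← R2 + (11/6)·R1: [0, -28/3, 10/3, 22/3, -34/3]
R3 ← R3 + (2/3)·R1: [0, -32/3, -4/3, 29/3, -35/3]
R3 ← R3 − (8/7)·R2: [0, 0, -36/7, 9/7, 9/7]
Echelon form has 3 nonzero rows, so rank(T) = 3.
The row space has dimension equal to the rank: 3.

3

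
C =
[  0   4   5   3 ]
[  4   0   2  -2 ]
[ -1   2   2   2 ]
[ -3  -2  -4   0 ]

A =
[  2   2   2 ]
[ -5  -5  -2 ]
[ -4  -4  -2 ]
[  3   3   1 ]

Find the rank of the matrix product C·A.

First compute CA:
[[-31, -31, -15],
 [ -6,  -6,   2],
 [-14, -14,  -8],
 [ 20,  20,   6]]
Now row reduce the product.
R2 ← R2 − (6/31)·R1: [0, 0, 152/31]
R3 ← R3 − (14/31)·R1: [0, 0, -38/31]
R4 ← R4 + (20/31)·R1: [0, 0, -114/31]
R3 ← R3 + (1/4)·R2: [0, 0, 0]
R4 ← R4 + (3/4)·R2: [0, 0, 0]
2 nonzero rows, so rank(CA) = 2.

2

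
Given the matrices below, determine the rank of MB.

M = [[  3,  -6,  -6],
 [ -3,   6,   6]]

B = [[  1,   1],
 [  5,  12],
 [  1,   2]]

First compute MB:
[[-33, -81],
 [ 33,  81]]
Now row reduce the product.
R2 ← R2 + R1: [0, 0]
1 nonzero row, so rank(MB) = 1.

1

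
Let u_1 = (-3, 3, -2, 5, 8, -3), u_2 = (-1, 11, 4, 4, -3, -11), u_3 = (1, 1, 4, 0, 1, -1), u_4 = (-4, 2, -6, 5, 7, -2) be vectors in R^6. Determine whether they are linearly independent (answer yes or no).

Form the matrix with these vectors as rows and row reduce.
R2 ← R2 − (1/3)·R1: [0, 10, 14/3, 7/3, -17/3, -10]
R3 ← R3 + (1/3)·R1: [0, 2, 10/3, 5/3, 11/3, -2]
R4 ← R4 − (4/3)·R1: [0, -2, -10/3, -5/3, -11/3, 2]
R3 ← R3 − (1/5)·R2: [0, 0, 12/5, 6/5, 24/5, 0]
R4 ← R4 + (1/5)·R2: [0, 0, -12/5, -6/5, -24/5, 0]
R4 ← R4 + R3: [0, 0, 0, 0, 0, 0]
3 nonzero rows, so the 4 vectors span a space of dimension 3.
Since 3 < 4, the vectors are linearly dependent.

no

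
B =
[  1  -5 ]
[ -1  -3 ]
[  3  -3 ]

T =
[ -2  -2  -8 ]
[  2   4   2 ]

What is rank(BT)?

2

First compute BT:
[[-12, -22, -18],
 [ -4, -10,   2],
 [-12, -18, -30]]
Now row reduce the product.
R2 ← R2 − (1/3)·R1: [0, -8/3, 8]
R3 ← R3 − R1: [0, 4, -12]
R3 ← R3 + (3/2)·R2: [0, 0, 0]
2 nonzero rows, so rank(BT) = 2.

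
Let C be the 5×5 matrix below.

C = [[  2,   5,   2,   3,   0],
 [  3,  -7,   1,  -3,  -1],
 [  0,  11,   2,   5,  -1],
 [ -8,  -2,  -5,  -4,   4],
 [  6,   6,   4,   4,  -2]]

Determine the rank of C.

Row reduce to echelon form.
R2 ← R2 − (3/2)·R1: [0, -29/2, -2, -15/2, -1]
R4 ← R4 + (4)·R1: [0, 18, 3, 8, 4]
R5 ← R5 − (3)·R1: [0, -9, -2, -5, -2]
R3 ← R3 + (22/29)·R2: [0, 0, 14/29, -20/29, -51/29]
R4 ← R4 + (36/29)·R2: [0, 0, 15/29, -38/29, 80/29]
R5 ← R5 − (18/29)·R2: [0, 0, -22/29, -10/29, -40/29]
R4 ← R4 − (15/14)·R3: [0, 0, 0, -4/7, 65/14]
R5 ← R5 + (11/7)·R3: [0, 0, 0, -10/7, -29/7]
R5 ← R5 − (5/2)·R4: [0, 0, 0, 0, -63/4]
Echelon form has 5 nonzero rows, so rank(C) = 5.

5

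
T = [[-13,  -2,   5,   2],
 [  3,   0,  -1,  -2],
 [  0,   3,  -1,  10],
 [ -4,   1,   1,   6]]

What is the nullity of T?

Row reduce to echelon form.
R2 ← R2 + (3/13)·R1: [0, -6/13, 2/13, -20/13]
R4 ← R4 − (4/13)·R1: [0, 21/13, -7/13, 70/13]
R3 ← R3 + (13/2)·R2: [0, 0, 0, 0]
R4 ← R4 + (7/2)·R2: [0, 0, 0, 0]
2 nonzero rows, so rank(T) = 2.
T has 4 columns; by rank–nullity, nullity = 4 − 2 = 2.

2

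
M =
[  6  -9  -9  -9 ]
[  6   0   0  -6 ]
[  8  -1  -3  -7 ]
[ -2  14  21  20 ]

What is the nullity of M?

0

Row reduce to echelon form.
R2 ← R2 − R1: [0, 9, 9, 3]
R3 ← R3 − (4/3)·R1: [0, 11, 9, 5]
R4 ← R4 + (1/3)·R1: [0, 11, 18, 17]
R3 ← R3 − (11/9)·R2: [0, 0, -2, 4/3]
R4 ← R4 − (11/9)·R2: [0, 0, 7, 40/3]
R4 ← R4 + (7/2)·R3: [0, 0, 0, 18]
4 nonzero rows, so rank(M) = 4.
M has 4 columns; by rank–nullity, nullity = 4 − 4 = 0.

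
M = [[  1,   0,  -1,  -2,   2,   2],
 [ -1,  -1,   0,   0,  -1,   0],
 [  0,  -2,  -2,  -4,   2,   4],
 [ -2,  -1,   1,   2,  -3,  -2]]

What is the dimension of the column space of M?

Row reduce to echelon form.
R2 ← R2 + R1: [0, -1, -1, -2, 1, 2]
R4 ← R4 + (2)·R1: [0, -1, -1, -2, 1, 2]
R3 ← R3 − (2)·R2: [0, 0, 0, 0, 0, 0]
R4 ← R4 − R2: [0, 0, 0, 0, 0, 0]
Echelon form has 2 nonzero rows, so rank(M) = 2.
The column space has dimension equal to the rank: 2.

2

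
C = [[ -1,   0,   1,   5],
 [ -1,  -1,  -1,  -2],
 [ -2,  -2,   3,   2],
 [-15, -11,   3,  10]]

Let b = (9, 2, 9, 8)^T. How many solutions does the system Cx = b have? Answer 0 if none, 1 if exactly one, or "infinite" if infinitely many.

Row reduce the augmented matrix [C | b].
R2 ← R2 − R1: [0, -1, -2, -7, -7]
R3 ← R3 − (2)·R1: [0, -2, 1, -8, -9]
R4 ← R4 − (15)·R1: [0, -11, -12, -65, -127]
R3 ← R3 − (2)·R2: [0, 0, 5, 6, 5]
R4 ← R4 − (11)·R2: [0, 0, 10, 12, -50]
R4 ← R4 − (2)·R3: [0, 0, 0, 0, -60]
The echelon form has 4 nonzero rows; the last pivot sits in the augmented column, so rank(C) = 3 but rank([C|b]) = 4.
Since the ranks differ, the system is inconsistent.
It has no solutions.

0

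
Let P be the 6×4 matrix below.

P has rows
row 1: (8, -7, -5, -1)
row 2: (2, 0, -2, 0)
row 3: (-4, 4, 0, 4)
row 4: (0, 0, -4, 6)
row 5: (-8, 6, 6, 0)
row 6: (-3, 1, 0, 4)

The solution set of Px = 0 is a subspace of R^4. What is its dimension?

Row reduce to echelon form.
R2 ← R2 − (1/4)·R1: [0, 7/4, -3/4, 1/4]
R3 ← R3 + (1/2)·R1: [0, 1/2, -5/2, 7/2]
R5 ← R5 + R1: [0, -1, 1, -1]
R6 ← R6 + (3/8)·R1: [0, -13/8, -15/8, 29/8]
R3 ← R3 − (2/7)·R2: [0, 0, -16/7, 24/7]
R5 ← R5 + (4/7)·R2: [0, 0, 4/7, -6/7]
R6 ← R6 + (13/14)·R2: [0, 0, -18/7, 27/7]
R4 ← R4 − (7/4)·R3: [0, 0, 0, 0]
R5 ← R5 + (1/4)·R3: [0, 0, 0, 0]
R6 ← R6 − (9/8)·R3: [0, 0, 0, 0]
3 nonzero rows, so rank(P) = 3.
P has 4 columns; by rank–nullity, nullity = 4 − 3 = 1.

1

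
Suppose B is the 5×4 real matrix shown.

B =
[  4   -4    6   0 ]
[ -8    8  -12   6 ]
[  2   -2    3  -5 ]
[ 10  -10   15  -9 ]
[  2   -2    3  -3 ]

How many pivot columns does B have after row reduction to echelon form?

2

Row reduce to echelon form.
R2 ← R2 + (2)·R1: [0, 0, 0, 6]
R3 ← R3 − (1/2)·R1: [0, 0, 0, -5]
R4 ← R4 − (5/2)·R1: [0, 0, 0, -9]
R5 ← R5 − (1/2)·R1: [0, 0, 0, -3]
R3 ← R3 + (5/6)·R2: [0, 0, 0, 0]
R4 ← R4 + (3/2)·R2: [0, 0, 0, 0]
R5 ← R5 + (1/2)·R2: [0, 0, 0, 0]
Echelon form has 2 nonzero rows, so rank(B) = 2.
Each nonzero row contributes one pivot column: 2 pivot columns.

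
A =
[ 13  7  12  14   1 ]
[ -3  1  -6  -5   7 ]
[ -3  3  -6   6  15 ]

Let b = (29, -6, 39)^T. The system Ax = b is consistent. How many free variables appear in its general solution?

Row reduce the augmented matrix [A | b].
R2 ← R2 + (3/13)·R1: [0, 34/13, -42/13, -23/13, 94/13, 9/13]
R3 ← R3 + (3/13)·R1: [0, 60/13, -42/13, 120/13, 198/13, 594/13]
R3 ← R3 − (30/17)·R2: [0, 0, 42/17, 210/17, 42/17, 756/17]
The echelon form has 3 nonzero rows, and every pivot lies in the first 5 columns, so rank(A) = rank([A|b]) = 3.
The system is consistent.
Free variables = (unknowns) − (rank) = 5 − 3 = 2.

2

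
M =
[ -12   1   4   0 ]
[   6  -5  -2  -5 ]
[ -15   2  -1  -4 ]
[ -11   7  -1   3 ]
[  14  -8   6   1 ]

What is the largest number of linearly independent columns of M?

3

Row reduce to echelon form.
R2 ← R2 + (1/2)·R1: [0, -9/2, 0, -5]
R3 ← R3 − (5/4)·R1: [0, 3/4, -6, -4]
R4 ← R4 − (11/12)·R1: [0, 73/12, -14/3, 3]
R5 ← R5 + (7/6)·R1: [0, -41/6, 32/3, 1]
R3 ← R3 + (1/6)·R2: [0, 0, -6, -29/6]
R4 ← R4 + (73/54)·R2: [0, 0, -14/3, -203/54]
R5 ← R5 − (41/27)·R2: [0, 0, 32/3, 232/27]
R4 ← R4 − (7/9)·R3: [0, 0, 0, 0]
R5 ← R5 + (16/9)·R3: [0, 0, 0, 0]
Echelon form has 3 nonzero rows, so rank(M) = 3.
The rank gives the maximum number of linearly independent columns: 3.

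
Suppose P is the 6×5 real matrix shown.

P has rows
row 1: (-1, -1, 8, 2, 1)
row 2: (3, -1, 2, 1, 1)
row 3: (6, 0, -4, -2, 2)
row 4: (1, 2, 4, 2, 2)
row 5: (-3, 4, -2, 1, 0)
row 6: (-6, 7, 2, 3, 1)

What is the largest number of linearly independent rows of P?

5

Row reduce to echelon form.
R2 ← R2 + (3)·R1: [0, -4, 26, 7, 4]
R3 ← R3 + (6)·R1: [0, -6, 44, 10, 8]
R4 ← R4 + R1: [0, 1, 12, 4, 3]
R5 ← R5 − (3)·R1: [0, 7, -26, -5, -3]
R6 ← R6 − (6)·R1: [0, 13, -46, -9, -5]
R3 ← R3 − (3/2)·R2: [0, 0, 5, -1/2, 2]
R4 ← R4 + (1/4)·R2: [0, 0, 37/2, 23/4, 4]
R5 ← R5 + (7/4)·R2: [0, 0, 39/2, 29/4, 4]
R6 ← R6 + (13/4)·R2: [0, 0, 77/2, 55/4, 8]
R4 ← R4 − (37/10)·R3: [0, 0, 0, 38/5, -17/5]
R5 ← R5 − (39/10)·R3: [0, 0, 0, 46/5, -19/5]
R6 ← R6 − (77/10)·R3: [0, 0, 0, 88/5, -37/5]
R5 ← R5 − (23/19)·R4: [0, 0, 0, 0, 6/19]
R6 ← R6 − (44/19)·R4: [0, 0, 0, 0, 9/19]
R6 ← R6 − (3/2)·R5: [0, 0, 0, 0, 0]
Echelon form has 5 nonzero rows, so rank(P) = 5.
The rank gives the maximum number of linearly independent rows: 5.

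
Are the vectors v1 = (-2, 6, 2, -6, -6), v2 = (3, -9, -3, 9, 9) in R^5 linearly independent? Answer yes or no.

no

Form the matrix with these vectors as rows and row reduce.
R2 ← R2 + (3/2)·R1: [0, 0, 0, 0, 0]
1 nonzero row, so the 2 vectors span a space of dimension 1.
Since 1 < 2, the vectors are linearly dependent.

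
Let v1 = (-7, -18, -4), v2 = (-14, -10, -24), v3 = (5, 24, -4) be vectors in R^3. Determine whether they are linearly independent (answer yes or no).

Form the matrix with these vectors as rows and row reduce.
R2 ← R2 − (2)·R1: [0, 26, -16]
R3 ← R3 + (5/7)·R1: [0, 78/7, -48/7]
R3 ← R3 − (3/7)·R2: [0, 0, 0]
2 nonzero rows, so the 3 vectors span a space of dimension 2.
Since 2 < 3, the vectors are linearly dependent.

no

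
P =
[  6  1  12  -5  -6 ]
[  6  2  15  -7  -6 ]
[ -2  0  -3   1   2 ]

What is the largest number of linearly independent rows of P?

Row reduce to echelon form.
R2 ← R2 − R1: [0, 1, 3, -2, 0]
R3 ← R3 + (1/3)·R1: [0, 1/3, 1, -2/3, 0]
R3 ← R3 − (1/3)·R2: [0, 0, 0, 0, 0]
Echelon form has 2 nonzero rows, so rank(P) = 2.
The rank gives the maximum number of linearly independent rows: 2.

2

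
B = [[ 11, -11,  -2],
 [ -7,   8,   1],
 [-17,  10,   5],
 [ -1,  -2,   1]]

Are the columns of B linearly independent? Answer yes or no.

Row reduce B to echelon form.
R2 ← R2 + (7/11)·R1: [0, 1, -3/11]
R3 ← R3 + (17/11)·R1: [0, -7, 21/11]
R4 ← R4 + (1/11)·R1: [0, -3, 9/11]
R3 ← R3 + (7)·R2: [0, 0, 0]
R4 ← R4 + (3)·R2: [0, 0, 0]
2 pivots among 3 columns.
Only 2 < 3 pivot columns, so the columns are linearly dependent.

no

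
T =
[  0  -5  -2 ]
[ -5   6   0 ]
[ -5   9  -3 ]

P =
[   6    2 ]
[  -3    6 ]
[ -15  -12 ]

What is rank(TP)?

First compute TP:
[[ 45,  -6],
 [-48,  26],
 [-12,  80]]
Now row reduce the product.
R2 ← R2 + (16/15)·R1: [0, 98/5]
R3 ← R3 + (4/15)·R1: [0, 392/5]
R3 ← R3 − (4)·R2: [0, 0]
2 nonzero rows, so rank(TP) = 2.

2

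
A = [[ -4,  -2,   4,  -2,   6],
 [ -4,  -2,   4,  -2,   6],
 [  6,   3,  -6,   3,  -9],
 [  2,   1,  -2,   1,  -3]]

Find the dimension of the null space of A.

4

Row reduce to echelon form.
R2 ← R2 − R1: [0, 0, 0, 0, 0]
R3 ← R3 + (3/2)·R1: [0, 0, 0, 0, 0]
R4 ← R4 + (1/2)·R1: [0, 0, 0, 0, 0]
1 nonzero row, so rank(A) = 1.
A has 5 columns; by rank–nullity, nullity = 5 − 1 = 4.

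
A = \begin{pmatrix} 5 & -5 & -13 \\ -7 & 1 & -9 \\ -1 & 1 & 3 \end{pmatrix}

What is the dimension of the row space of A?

Row reduce to echelon form.
R2 ← R2 + (7/5)·R1: [0, -6, -136/5]
R3 ← R3 + (1/5)·R1: [0, 0, 2/5]
Echelon form has 3 nonzero rows, so rank(A) = 3.
The row space has dimension equal to the rank: 3.

3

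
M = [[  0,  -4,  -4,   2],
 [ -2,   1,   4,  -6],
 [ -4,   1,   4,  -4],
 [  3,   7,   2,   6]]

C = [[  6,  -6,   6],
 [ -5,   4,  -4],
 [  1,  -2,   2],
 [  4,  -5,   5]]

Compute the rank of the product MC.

2

First compute MC:
[[ 24, -18,  18],
 [-37,  38, -38],
 [-41,  40, -40],
 [  9, -24,  24]]
Now row reduce the product.
R2 ← R2 + (37/24)·R1: [0, 41/4, -41/4]
R3 ← R3 + (41/24)·R1: [0, 37/4, -37/4]
R4 ← R4 − (3/8)·R1: [0, -69/4, 69/4]
R3 ← R3 − (37/41)·R2: [0, 0, 0]
R4 ← R4 + (69/41)·R2: [0, 0, 0]
2 nonzero rows, so rank(MC) = 2.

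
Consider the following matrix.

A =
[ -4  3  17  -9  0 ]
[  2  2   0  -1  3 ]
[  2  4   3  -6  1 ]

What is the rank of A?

3

Row reduce to echelon form.
R2 ← R2 + (1/2)·R1: [0, 7/2, 17/2, -11/2, 3]
R3 ← R3 + (1/2)·R1: [0, 11/2, 23/2, -21/2, 1]
R3 ← R3 − (11/7)·R2: [0, 0, -13/7, -13/7, -26/7]
Echelon form has 3 nonzero rows, so rank(A) = 3.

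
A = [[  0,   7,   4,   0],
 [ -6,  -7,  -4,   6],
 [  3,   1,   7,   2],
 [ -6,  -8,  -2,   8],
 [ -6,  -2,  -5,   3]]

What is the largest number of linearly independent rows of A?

3

Row reduce to echelon form.
Swap R1 ↔ R2
R3 ← R3 + (1/2)·R1: [0, -5/2, 5, 5]
R4 ← R4 − R1: [0, -1, 2, 2]
R5 ← R5 − R1: [0, 5, -1, -3]
R3 ← R3 + (5/14)·R2: [0, 0, 45/7, 5]
R4 ← R4 + (1/7)·R2: [0, 0, 18/7, 2]
R5 ← R5 − (5/7)·R2: [0, 0, -27/7, -3]
R4 ← R4 − (2/5)·R3: [0, 0, 0, 0]
R5 ← R5 + (3/5)·R3: [0, 0, 0, 0]
Echelon form has 3 nonzero rows, so rank(A) = 3.
The rank gives the maximum number of linearly independent rows: 3.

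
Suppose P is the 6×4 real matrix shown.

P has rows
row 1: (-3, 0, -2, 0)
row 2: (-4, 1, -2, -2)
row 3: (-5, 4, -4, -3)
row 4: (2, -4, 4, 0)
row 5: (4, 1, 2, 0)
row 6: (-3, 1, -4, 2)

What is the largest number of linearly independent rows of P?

Row reduce to echelon form.
R2 ← R2 − (4/3)·R1: [0, 1, 2/3, -2]
R3 ← R3 − (5/3)·R1: [0, 4, -2/3, -3]
R4 ← R4 + (2/3)·R1: [0, -4, 8/3, 0]
R5 ← R5 + (4/3)·R1: [0, 1, -2/3, 0]
R6 ← R6 − R1: [0, 1, -2, 2]
R3 ← R3 − (4)·R2: [0, 0, -10/3, 5]
R4 ← R4 + (4)·R2: [0, 0, 16/3, -8]
R5 ← R5 − R2: [0, 0, -4/3, 2]
R6 ← R6 − R2: [0, 0, -8/3, 4]
R4 ← R4 + (8/5)·R3: [0, 0, 0, 0]
R5 ← R5 − (2/5)·R3: [0, 0, 0, 0]
R6 ← R6 − (4/5)·R3: [0, 0, 0, 0]
Echelon form has 3 nonzero rows, so rank(P) = 3.
The rank gives the maximum number of linearly independent rows: 3.

3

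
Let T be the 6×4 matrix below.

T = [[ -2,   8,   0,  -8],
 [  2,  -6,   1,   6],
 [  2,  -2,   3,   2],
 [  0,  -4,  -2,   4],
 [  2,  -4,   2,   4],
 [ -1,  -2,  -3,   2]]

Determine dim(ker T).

2

Row reduce to echelon form.
R2 ← R2 + R1: [0, 2, 1, -2]
R3 ← R3 + R1: [0, 6, 3, -6]
R5 ← R5 + R1: [0, 4, 2, -4]
R6 ← R6 − (1/2)·R1: [0, -6, -3, 6]
R3 ← R3 − (3)·R2: [0, 0, 0, 0]
R4 ← R4 + (2)·R2: [0, 0, 0, 0]
R5 ← R5 − (2)·R2: [0, 0, 0, 0]
R6 ← R6 + (3)·R2: [0, 0, 0, 0]
2 nonzero rows, so rank(T) = 2.
T has 4 columns; by rank–nullity, nullity = 4 − 2 = 2.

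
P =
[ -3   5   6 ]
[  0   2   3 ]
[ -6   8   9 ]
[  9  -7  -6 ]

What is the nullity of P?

Row reduce to echelon form.
R3 ← R3 − (2)·R1: [0, -2, -3]
R4 ← R4 + (3)·R1: [0, 8, 12]
R3 ← R3 + R2: [0, 0, 0]
R4 ← R4 − (4)·R2: [0, 0, 0]
2 nonzero rows, so rank(P) = 2.
P has 3 columns; by rank–nullity, nullity = 3 − 2 = 1.

1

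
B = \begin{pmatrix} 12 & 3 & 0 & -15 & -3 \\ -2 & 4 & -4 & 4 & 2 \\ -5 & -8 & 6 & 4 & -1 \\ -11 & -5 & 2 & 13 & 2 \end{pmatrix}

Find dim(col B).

Row reduce to echelon form.
R2 ← R2 + (1/6)·R1: [0, 9/2, -4, 3/2, 3/2]
R3 ← R3 + (5/12)·R1: [0, -27/4, 6, -9/4, -9/4]
R4 ← R4 + (11/12)·R1: [0, -9/4, 2, -3/4, -3/4]
R3 ← R3 + (3/2)·R2: [0, 0, 0, 0, 0]
R4 ← R4 + (1/2)·R2: [0, 0, 0, 0, 0]
Echelon form has 2 nonzero rows, so rank(B) = 2.
The column space has dimension equal to the rank: 2.

2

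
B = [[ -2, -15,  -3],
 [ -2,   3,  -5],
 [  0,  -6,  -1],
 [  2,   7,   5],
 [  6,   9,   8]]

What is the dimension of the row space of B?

Row reduce to echelon form.
R2 ← R2 − R1: [0, 18, -2]
R4 ← R4 + R1: [0, -8, 2]
R5 ← R5 + (3)·R1: [0, -36, -1]
R3 ← R3 + (1/3)·R2: [0, 0, -5/3]
R4 ← R4 + (4/9)·R2: [0, 0, 10/9]
R5 ← R5 + (2)·R2: [0, 0, -5]
R4 ← R4 + (2/3)·R3: [0, 0, 0]
R5 ← R5 − (3)·R3: [0, 0, 0]
Echelon form has 3 nonzero rows, so rank(B) = 3.
The row space has dimension equal to the rank: 3.

3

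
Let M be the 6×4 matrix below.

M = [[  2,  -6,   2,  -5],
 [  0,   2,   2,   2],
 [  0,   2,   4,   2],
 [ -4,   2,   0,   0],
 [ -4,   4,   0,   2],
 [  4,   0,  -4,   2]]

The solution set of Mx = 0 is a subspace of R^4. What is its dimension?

Row reduce to echelon form.
R4 ← R4 + (2)·R1: [0, -10, 4, -10]
R5 ← R5 + (2)·R1: [0, -8, 4, -8]
R6 ← R6 − (2)·R1: [0, 12, -8, 12]
R3 ← R3 − R2: [0, 0, 2, 0]
R4 ← R4 + (5)·R2: [0, 0, 14, 0]
R5 ← R5 + (4)·R2: [0, 0, 12, 0]
R6 ← R6 − (6)·R2: [0, 0, -20, 0]
R4 ← R4 − (7)·R3: [0, 0, 0, 0]
R5 ← R5 − (6)·R3: [0, 0, 0, 0]
R6 ← R6 + (10)·R3: [0, 0, 0, 0]
3 nonzero rows, so rank(M) = 3.
M has 4 columns; by rank–nullity, nullity = 4 − 3 = 1.

1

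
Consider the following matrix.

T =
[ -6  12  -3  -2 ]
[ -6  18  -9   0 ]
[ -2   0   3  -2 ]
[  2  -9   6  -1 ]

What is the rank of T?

2

Row reduce to echelon form.
R2 ← R2 − R1: [0, 6, -6, 2]
R3 ← R3 − (1/3)·R1: [0, -4, 4, -4/3]
R4 ← R4 + (1/3)·R1: [0, -5, 5, -5/3]
R3 ← R3 + (2/3)·R2: [0, 0, 0, 0]
R4 ← R4 + (5/6)·R2: [0, 0, 0, 0]
Echelon form has 2 nonzero rows, so rank(T) = 2.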